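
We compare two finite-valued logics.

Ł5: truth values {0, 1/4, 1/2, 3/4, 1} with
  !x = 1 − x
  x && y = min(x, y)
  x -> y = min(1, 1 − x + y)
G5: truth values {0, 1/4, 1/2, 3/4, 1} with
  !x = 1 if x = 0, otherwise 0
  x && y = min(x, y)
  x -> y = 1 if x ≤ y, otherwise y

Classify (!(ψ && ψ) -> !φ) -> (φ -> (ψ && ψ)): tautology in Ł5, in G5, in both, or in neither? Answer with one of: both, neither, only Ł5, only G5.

only Ł5

In Ł5: every assignment gives 1 — tautology.
In G5: at φ = 1/2, ψ = 1/4 the value is 1/4 — not a tautology.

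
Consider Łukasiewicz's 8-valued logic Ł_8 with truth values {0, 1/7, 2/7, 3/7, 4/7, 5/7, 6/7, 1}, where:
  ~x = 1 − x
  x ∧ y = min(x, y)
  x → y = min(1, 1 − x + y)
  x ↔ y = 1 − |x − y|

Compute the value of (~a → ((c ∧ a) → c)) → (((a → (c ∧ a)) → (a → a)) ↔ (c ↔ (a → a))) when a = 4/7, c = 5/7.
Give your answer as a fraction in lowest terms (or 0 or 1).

~a = ~4/7 = 3/7
c ∧ a = 5/7 ∧ 4/7 = 4/7
(c ∧ a) → c = 4/7 → 5/7 = 1
~a → ((c ∧ a) → c) = 3/7 → 1 = 1
c ∧ a = 5/7 ∧ 4/7 = 4/7
a → (c ∧ a) = 4/7 → 4/7 = 1
a → a = 4/7 → 4/7 = 1
(a → (c ∧ a)) → (a → a) = 1 → 1 = 1
a → a = 4/7 → 4/7 = 1
c ↔ (a → a) = 5/7 ↔ 1 = 5/7
((a → (c ∧ a)) → (a → a)) ↔ (c ↔ (a → a)) = 1 ↔ 5/7 = 5/7
(~a → ((c ∧ a) → c)) → (((a → (c ∧ a)) → (a → a)) ↔ (c ↔ (a → a))) = 1 → 5/7 = 5/7

5/7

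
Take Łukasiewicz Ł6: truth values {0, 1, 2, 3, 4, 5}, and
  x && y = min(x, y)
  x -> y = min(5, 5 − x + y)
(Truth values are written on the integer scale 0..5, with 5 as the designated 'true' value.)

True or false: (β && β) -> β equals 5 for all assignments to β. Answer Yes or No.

Yes

β = 0 ↦ 5
β = 1 ↦ 5
β = 2 ↦ 5
β = 3 ↦ 5
β = 4 ↦ 5
β = 5 ↦ 5
Every assignment gives a value ≥ 5.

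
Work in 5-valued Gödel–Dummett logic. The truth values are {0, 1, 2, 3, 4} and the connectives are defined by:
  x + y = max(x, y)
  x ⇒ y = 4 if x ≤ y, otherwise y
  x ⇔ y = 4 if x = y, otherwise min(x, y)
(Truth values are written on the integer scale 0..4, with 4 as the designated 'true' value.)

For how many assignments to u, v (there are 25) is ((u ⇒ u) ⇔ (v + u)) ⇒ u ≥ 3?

16

value 4: 15 assignments (counts)
value 3: 1 assignment (counts)
value 2: 2 assignments
value 1: 3 assignments
value 0: 4 assignments
So 16 of the 25 assignments meet the threshold.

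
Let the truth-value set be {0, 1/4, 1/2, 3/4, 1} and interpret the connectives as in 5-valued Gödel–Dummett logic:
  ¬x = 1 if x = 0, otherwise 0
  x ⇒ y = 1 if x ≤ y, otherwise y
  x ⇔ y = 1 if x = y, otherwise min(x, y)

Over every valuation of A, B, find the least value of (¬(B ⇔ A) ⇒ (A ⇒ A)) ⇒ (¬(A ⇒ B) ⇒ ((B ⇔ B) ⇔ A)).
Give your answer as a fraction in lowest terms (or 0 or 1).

1/4

Take A = 1/4, B = 0:
B ⇔ A = 0 ⇔ 1/4 = 0
¬(B ⇔ A) = ¬0 = 1
A ⇒ A = 1/4 ⇒ 1/4 = 1
¬(B ⇔ A) ⇒ (A ⇒ A) = 1 ⇒ 1 = 1
A ⇒ B = 1/4 ⇒ 0 = 0
¬(A ⇒ B) = ¬0 = 1
B ⇔ B = 0 ⇔ 0 = 1
(B ⇔ B) ⇔ A = 1 ⇔ 1/4 = 1/4
¬(A ⇒ B) ⇒ ((B ⇔ B) ⇔ A) = 1 ⇒ 1/4 = 1/4
(¬(B ⇔ A) ⇒ (A ⇒ A)) ⇒ (¬(A ⇒ B) ⇒ ((B ⇔ B) ⇔ A)) = 1 ⇒ 1/4 = 1/4
No assignment yields a value below 1/4, so this is the minimum.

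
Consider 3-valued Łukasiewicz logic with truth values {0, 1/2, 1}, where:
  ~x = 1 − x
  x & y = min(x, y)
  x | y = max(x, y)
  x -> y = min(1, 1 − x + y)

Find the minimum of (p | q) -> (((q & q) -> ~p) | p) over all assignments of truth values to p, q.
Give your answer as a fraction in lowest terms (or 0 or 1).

1/2

Take p = 1/2, q = 1:
p | q = 1/2 | 1 = 1
q & q = 1 & 1 = 1
~p = ~1/2 = 1/2
(q & q) -> ~p = 1 -> 1/2 = 1/2
((q & q) -> ~p) | p = 1/2 | 1/2 = 1/2
(p | q) -> (((q & q) -> ~p) | p) = 1 -> 1/2 = 1/2
No assignment yields a value below 1/2, so this is the minimum.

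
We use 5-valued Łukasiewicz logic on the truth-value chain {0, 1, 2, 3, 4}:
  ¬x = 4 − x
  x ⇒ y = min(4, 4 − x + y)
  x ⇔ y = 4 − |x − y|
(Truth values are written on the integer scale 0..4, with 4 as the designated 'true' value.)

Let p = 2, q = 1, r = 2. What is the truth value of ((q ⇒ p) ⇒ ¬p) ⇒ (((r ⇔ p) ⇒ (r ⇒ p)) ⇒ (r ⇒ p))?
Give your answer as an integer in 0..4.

q ⇒ p = 1 ⇒ 2 = 4
¬p = ¬2 = 2
(q ⇒ p) ⇒ ¬p = 4 ⇒ 2 = 2
r ⇔ p = 2 ⇔ 2 = 4
r ⇒ p = 2 ⇒ 2 = 4
(r ⇔ p) ⇒ (r ⇒ p) = 4 ⇒ 4 = 4
r ⇒ p = 2 ⇒ 2 = 4
((r ⇔ p) ⇒ (r ⇒ p)) ⇒ (r ⇒ p) = 4 ⇒ 4 = 4
((q ⇒ p) ⇒ ¬p) ⇒ (((r ⇔ p) ⇒ (r ⇒ p)) ⇒ (r ⇒ p)) = 2 ⇒ 4 = 4

4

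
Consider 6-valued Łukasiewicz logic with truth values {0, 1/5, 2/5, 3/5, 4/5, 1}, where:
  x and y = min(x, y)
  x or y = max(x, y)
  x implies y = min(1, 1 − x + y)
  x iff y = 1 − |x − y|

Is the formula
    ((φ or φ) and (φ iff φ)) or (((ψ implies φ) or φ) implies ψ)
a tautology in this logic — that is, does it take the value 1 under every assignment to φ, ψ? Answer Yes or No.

Counterexample: take φ = 0, ψ = 0.
φ or φ = 0 or 0 = 0
φ iff φ = 0 iff 0 = 1
(φ or φ) and (φ iff φ) = 0 and 1 = 0
ψ implies φ = 0 implies 0 = 1
(ψ implies φ) or φ = 1 or 0 = 1
((ψ implies φ) or φ) implies ψ = 1 implies 0 = 0
((φ or φ) and (φ iff φ)) or (((ψ implies φ) or φ) implies ψ) = 0 or 0 = 0
This gives 0 ≠ 1.

No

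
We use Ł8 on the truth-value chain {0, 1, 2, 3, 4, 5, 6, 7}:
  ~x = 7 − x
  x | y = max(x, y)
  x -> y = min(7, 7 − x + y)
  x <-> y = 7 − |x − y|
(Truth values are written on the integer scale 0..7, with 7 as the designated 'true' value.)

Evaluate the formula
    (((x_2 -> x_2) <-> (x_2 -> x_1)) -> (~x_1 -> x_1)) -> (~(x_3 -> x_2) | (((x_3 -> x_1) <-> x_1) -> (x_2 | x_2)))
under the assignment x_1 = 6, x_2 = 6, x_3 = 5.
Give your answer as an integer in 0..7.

x_2 -> x_2 = 6 -> 6 = 7
x_2 -> x_1 = 6 -> 6 = 7
(x_2 -> x_2) <-> (x_2 -> x_1) = 7 <-> 7 = 7
~x_1 = ~6 = 1
~x_1 -> x_1 = 1 -> 6 = 7
((x_2 -> x_2) <-> (x_2 -> x_1)) -> (~x_1 -> x_1) = 7 -> 7 = 7
x_3 -> x_2 = 5 -> 6 = 7
~(x_3 -> x_2) = ~7 = 0
x_3 -> x_1 = 5 -> 6 = 7
(x_3 -> x_1) <-> x_1 = 7 <-> 6 = 6
x_2 | x_2 = 6 | 6 = 6
((x_3 -> x_1) <-> x_1) -> (x_2 | x_2) = 6 -> 6 = 7
~(x_3 -> x_2) | (((x_3 -> x_1) <-> x_1) -> (x_2 | x_2)) = 0 | 7 = 7
(((x_2 -> x_2) <-> (x_2 -> x_1)) -> (~x_1 -> x_1)) -> (~(x_3 -> x_2) | (((x_3 -> x_1) <-> x_1) -> (x_2 | x_2))) = 7 -> 7 = 7

7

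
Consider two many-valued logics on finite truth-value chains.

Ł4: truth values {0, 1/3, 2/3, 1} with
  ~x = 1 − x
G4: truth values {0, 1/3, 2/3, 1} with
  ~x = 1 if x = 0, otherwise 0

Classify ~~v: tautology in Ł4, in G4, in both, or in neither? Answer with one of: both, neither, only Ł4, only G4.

neither

In Ł4: at v = 0 the value is 0 — not a tautology.
In G4: at v = 0 the value is 0 — not a tautology.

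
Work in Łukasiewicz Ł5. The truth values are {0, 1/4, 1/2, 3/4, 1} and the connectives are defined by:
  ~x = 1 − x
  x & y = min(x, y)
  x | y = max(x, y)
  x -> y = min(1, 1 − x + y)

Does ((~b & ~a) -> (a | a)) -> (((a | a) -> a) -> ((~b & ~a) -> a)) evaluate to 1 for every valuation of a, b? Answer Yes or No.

At a = 1/2, b = 1/4, for instance:
~b = ~1/4 = 3/4
~a = ~1/2 = 1/2
~b & ~a = 3/4 & 1/2 = 1/2
a | a = 1/2 | 1/2 = 1/2
(~b & ~a) -> (a | a) = 1/2 -> 1/2 = 1
(a | a) -> a = 1/2 -> 1/2 = 1
(~b & ~a) -> a = 1/2 -> 1/2 = 1
((a | a) -> a) -> ((~b & ~a) -> a) = 1 -> 1 = 1
((~b & ~a) -> (a | a)) -> (((a | a) -> a) -> ((~b & ~a) -> a)) = 1 -> 1 = 1
and checking the remaining 24 assignments likewise gives ≥ 1 in every case.

Yes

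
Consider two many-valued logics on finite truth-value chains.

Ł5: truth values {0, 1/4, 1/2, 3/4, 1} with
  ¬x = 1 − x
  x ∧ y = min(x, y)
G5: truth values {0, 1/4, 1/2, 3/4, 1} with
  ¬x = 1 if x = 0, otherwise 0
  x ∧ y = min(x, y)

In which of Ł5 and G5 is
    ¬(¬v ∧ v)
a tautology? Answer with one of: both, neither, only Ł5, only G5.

In Ł5: at v = 1/4 the value is 3/4 — not a tautology.
In G5: every assignment gives 1 — tautology.

only G5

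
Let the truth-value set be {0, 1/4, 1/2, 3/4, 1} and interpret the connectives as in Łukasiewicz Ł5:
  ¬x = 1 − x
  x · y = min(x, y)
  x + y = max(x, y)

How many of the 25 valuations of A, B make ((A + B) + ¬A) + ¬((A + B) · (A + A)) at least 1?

value 1: 13 assignments (counts)
value 3/4: 9 assignments
value 1/2: 3 assignments
So 13 of the 25 assignments meet the threshold.

13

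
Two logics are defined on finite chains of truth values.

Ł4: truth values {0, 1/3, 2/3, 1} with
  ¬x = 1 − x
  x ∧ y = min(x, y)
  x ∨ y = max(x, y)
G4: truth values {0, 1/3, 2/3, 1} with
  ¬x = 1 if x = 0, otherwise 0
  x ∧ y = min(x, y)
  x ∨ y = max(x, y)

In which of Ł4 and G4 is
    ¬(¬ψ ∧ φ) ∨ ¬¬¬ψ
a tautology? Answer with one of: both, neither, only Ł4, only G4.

In Ł4: at φ = 1/3, ψ = 1/3 the value is 2/3 — not a tautology.
In G4: every assignment gives 1 — tautology.

only G4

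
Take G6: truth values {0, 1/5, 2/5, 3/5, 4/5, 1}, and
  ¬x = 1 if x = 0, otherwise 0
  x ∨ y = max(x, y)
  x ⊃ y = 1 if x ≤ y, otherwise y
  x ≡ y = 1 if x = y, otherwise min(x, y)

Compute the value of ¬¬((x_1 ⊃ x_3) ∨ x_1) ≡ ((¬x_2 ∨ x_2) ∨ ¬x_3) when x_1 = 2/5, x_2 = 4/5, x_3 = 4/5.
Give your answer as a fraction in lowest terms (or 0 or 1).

4/5

x_1 ⊃ x_3 = 2/5 ⊃ 4/5 = 1
(x_1 ⊃ x_3) ∨ x_1 = 1 ∨ 2/5 = 1
¬((x_1 ⊃ x_3) ∨ x_1) = ¬1 = 0
¬¬((x_1 ⊃ x_3) ∨ x_1) = ¬0 = 1
¬x_2 = ¬4/5 = 0
¬x_2 ∨ x_2 = 0 ∨ 4/5 = 4/5
¬x_3 = ¬4/5 = 0
(¬x_2 ∨ x_2) ∨ ¬x_3 = 4/5 ∨ 0 = 4/5
¬¬((x_1 ⊃ x_3) ∨ x_1) ≡ ((¬x_2 ∨ x_2) ∨ ¬x_3) = 1 ≡ 4/5 = 4/5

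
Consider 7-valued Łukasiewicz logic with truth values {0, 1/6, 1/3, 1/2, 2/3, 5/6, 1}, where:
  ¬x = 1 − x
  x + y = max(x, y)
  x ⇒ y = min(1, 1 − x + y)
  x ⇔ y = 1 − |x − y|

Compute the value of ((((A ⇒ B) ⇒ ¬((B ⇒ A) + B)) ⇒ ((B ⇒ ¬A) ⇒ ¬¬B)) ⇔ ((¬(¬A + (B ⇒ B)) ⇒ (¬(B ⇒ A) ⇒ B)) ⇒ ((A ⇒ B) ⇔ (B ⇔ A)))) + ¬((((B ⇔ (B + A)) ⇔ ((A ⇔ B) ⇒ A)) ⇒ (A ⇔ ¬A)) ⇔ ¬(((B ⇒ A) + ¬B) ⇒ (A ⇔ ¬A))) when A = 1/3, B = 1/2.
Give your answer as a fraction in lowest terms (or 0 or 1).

5/6

A ⇒ B = 1/3 ⇒ 1/2 = 1
B ⇒ A = 1/2 ⇒ 1/3 = 5/6
(B ⇒ A) + B = 5/6 + 1/2 = 5/6
¬((B ⇒ A) + B) = ¬5/6 = 1/6
(A ⇒ B) ⇒ ¬((B ⇒ A) + B) = 1 ⇒ 1/6 = 1/6
¬A = ¬1/3 = 2/3
B ⇒ ¬A = 1/2 ⇒ 2/3 = 1
¬B = ¬1/2 = 1/2
¬¬B = ¬1/2 = 1/2
(B ⇒ ¬A) ⇒ ¬¬B = 1 ⇒ 1/2 = 1/2
((A ⇒ B) ⇒ ¬((B ⇒ A) + B)) ⇒ ((B ⇒ ¬A) ⇒ ¬¬B) = 1/6 ⇒ 1/2 = 1
¬A = ¬1/3 = 2/3
B ⇒ B = 1/2 ⇒ 1/2 = 1
¬A + (B ⇒ B) = 2/3 + 1 = 1
¬(¬A + (B ⇒ B)) = ¬1 = 0
B ⇒ A = 1/2 ⇒ 1/3 = 5/6
¬(B ⇒ A) = ¬5/6 = 1/6
¬(B ⇒ A) ⇒ B = 1/6 ⇒ 1/2 = 1
¬(¬A + (B ⇒ B)) ⇒ (¬(B ⇒ A) ⇒ B) = 0 ⇒ 1 = 1
A ⇒ B = 1/3 ⇒ 1/2 = 1
B ⇔ A = 1/2 ⇔ 1/3 = 5/6
(A ⇒ B) ⇔ (B ⇔ A) = 1 ⇔ 5/6 = 5/6
(¬(¬A + (B ⇒ B)) ⇒ (¬(B ⇒ A) ⇒ B)) ⇒ ((A ⇒ B) ⇔ (B ⇔ A)) = 1 ⇒ 5/6 = 5/6
(((A ⇒ B) ⇒ ¬((B ⇒ A) + B)) ⇒ ((B ⇒ ¬A) ⇒ ¬¬B)) ⇔ ((¬(¬A + (B ⇒ B)) ⇒ (¬(B ⇒ A) ⇒ B)) ⇒ ((A ⇒ B) ⇔ (B ⇔ A))) = 1 ⇔ 5/6 = 5/6
B + A = 1/2 + 1/3 = 1/2
B ⇔ (B + A) = 1/2 ⇔ 1/2 = 1
A ⇔ B = 1/3 ⇔ 1/2 = 5/6
(A ⇔ B) ⇒ A = 5/6 ⇒ 1/3 = 1/2
(B ⇔ (B + A)) ⇔ ((A ⇔ B) ⇒ A) = 1 ⇔ 1/2 = 1/2
¬A = ¬1/3 = 2/3
A ⇔ ¬A = 1/3 ⇔ 2/3 = 2/3
((B ⇔ (B + A)) ⇔ ((A ⇔ B) ⇒ A)) ⇒ (A ⇔ ¬A) = 1/2 ⇒ 2/3 = 1
B ⇒ A = 1/2 ⇒ 1/3 = 5/6
¬B = ¬1/2 = 1/2
(B ⇒ A) + ¬B = 5/6 + 1/2 = 5/6
¬A = ¬1/3 = 2/3
A ⇔ ¬A = 1/3 ⇔ 2/3 = 2/3
((B ⇒ A) + ¬B) ⇒ (A ⇔ ¬A) = 5/6 ⇒ 2/3 = 5/6
¬(((B ⇒ A) + ¬B) ⇒ (A ⇔ ¬A)) = ¬5/6 = 1/6
(((B ⇔ (B + A)) ⇔ ((A ⇔ B) ⇒ A)) ⇒ (A ⇔ ¬A)) ⇔ ¬(((B ⇒ A) + ¬B) ⇒ (A ⇔ ¬A)) = 1 ⇔ 1/6 = 1/6
¬((((B ⇔ (B + A)) ⇔ ((A ⇔ B) ⇒ A)) ⇒ (A ⇔ ¬A)) ⇔ ¬(((B ⇒ A) + ¬B) ⇒ (A ⇔ ¬A))) = ¬1/6 = 5/6
((((A ⇒ B) ⇒ ¬((B ⇒ A) + B)) ⇒ ((B ⇒ ¬A) ⇒ ¬¬B)) ⇔ ((¬(¬A + (B ⇒ B)) ⇒ (¬(B ⇒ A) ⇒ B)) ⇒ ((A ⇒ B) ⇔ (B ⇔ A)))) + ¬((((B ⇔ (B + A)) ⇔ ((A ⇔ B) ⇒ A)) ⇒ (A ⇔ ¬A)) ⇔ ¬(((B ⇒ A) + ¬B) ⇒ (A ⇔ ¬A))) = 5/6 + 5/6 = 5/6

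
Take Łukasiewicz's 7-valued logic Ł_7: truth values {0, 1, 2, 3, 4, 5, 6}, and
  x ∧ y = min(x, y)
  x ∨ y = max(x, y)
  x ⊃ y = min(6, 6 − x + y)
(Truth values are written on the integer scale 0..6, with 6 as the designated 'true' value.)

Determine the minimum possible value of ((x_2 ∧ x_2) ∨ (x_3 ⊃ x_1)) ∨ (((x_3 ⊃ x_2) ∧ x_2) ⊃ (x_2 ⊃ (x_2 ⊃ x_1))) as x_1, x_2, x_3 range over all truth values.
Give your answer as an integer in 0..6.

Take x_1 = 0, x_2 = 5, x_3 = 1:
x_2 ∧ x_2 = 5 ∧ 5 = 5
x_3 ⊃ x_1 = 1 ⊃ 0 = 5
(x_2 ∧ x_2) ∨ (x_3 ⊃ x_1) = 5 ∨ 5 = 5
x_3 ⊃ x_2 = 1 ⊃ 5 = 6
(x_3 ⊃ x_2) ∧ x_2 = 6 ∧ 5 = 5
x_2 ⊃ x_1 = 5 ⊃ 0 = 1
x_2 ⊃ (x_2 ⊃ x_1) = 5 ⊃ 1 = 2
((x_3 ⊃ x_2) ∧ x_2) ⊃ (x_2 ⊃ (x_2 ⊃ x_1)) = 5 ⊃ 2 = 3
((x_2 ∧ x_2) ∨ (x_3 ⊃ x_1)) ∨ (((x_3 ⊃ x_2) ∧ x_2) ⊃ (x_2 ⊃ (x_2 ⊃ x_1))) = 5 ∨ 3 = 5
No assignment yields a value below 5, so this is the minimum.

5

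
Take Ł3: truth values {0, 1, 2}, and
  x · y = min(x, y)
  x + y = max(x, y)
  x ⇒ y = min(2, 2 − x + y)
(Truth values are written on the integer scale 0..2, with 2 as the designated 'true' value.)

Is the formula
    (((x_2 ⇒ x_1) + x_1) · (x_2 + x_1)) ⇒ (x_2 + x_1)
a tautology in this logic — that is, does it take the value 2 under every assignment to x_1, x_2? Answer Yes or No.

Yes

x_1 = 0, x_2 = 0 ↦ 2
x_1 = 0, x_2 = 1 ↦ 2
x_1 = 0, x_2 = 2 ↦ 2
x_1 = 1, x_2 = 0 ↦ 2
x_1 = 1, x_2 = 1 ↦ 2
x_1 = 1, x_2 = 2 ↦ 2
x_1 = 2, x_2 = 0 ↦ 2
x_1 = 2, x_2 = 1 ↦ 2
x_1 = 2, x_2 = 2 ↦ 2
Every assignment gives a value ≥ 2.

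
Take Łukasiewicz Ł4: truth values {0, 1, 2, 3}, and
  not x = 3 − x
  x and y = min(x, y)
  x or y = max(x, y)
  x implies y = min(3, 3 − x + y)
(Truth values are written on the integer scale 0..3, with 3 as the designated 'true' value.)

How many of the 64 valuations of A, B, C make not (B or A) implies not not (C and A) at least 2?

54

value 3: 40 assignments (counts)
value 2: 14 assignments (counts)
value 1: 6 assignments
value 0: 4 assignments
So 54 of the 64 assignments meet the threshold.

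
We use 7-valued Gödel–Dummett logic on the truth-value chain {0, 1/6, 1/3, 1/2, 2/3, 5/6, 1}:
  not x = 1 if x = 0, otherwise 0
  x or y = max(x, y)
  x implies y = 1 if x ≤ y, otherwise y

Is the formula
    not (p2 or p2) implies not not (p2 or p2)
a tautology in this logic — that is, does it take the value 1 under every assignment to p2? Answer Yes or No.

Counterexample: take p2 = 0.
p2 or p2 = 0 or 0 = 0
not (p2 or p2) = not 0 = 1
not (p2 or p2) = not 0 = 1
not not (p2 or p2) = not 1 = 0
not (p2 or p2) implies not not (p2 or p2) = 1 implies 0 = 0
This gives 0 ≠ 1.

No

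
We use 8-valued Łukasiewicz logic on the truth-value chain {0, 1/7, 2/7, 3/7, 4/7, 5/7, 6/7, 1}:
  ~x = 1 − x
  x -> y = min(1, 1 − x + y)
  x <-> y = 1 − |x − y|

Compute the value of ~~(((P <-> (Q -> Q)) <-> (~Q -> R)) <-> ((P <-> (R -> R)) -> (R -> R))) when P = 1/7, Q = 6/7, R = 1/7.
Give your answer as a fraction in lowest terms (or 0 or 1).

Q -> Q = 6/7 -> 6/7 = 1
P <-> (Q -> Q) = 1/7 <-> 1 = 1/7
~Q = ~6/7 = 1/7
~Q -> R = 1/7 -> 1/7 = 1
(P <-> (Q -> Q)) <-> (~Q -> R) = 1/7 <-> 1 = 1/7
R -> R = 1/7 -> 1/7 = 1
P <-> (R -> R) = 1/7 <-> 1 = 1/7
R -> R = 1/7 -> 1/7 = 1
(P <-> (R -> R)) -> (R -> R) = 1/7 -> 1 = 1
((P <-> (Q -> Q)) <-> (~Q -> R)) <-> ((P <-> (R -> R)) -> (R -> R)) = 1/7 <-> 1 = 1/7
~(((P <-> (Q -> Q)) <-> (~Q -> R)) <-> ((P <-> (R -> R)) -> (R -> R))) = ~1/7 = 6/7
~~(((P <-> (Q -> Q)) <-> (~Q -> R)) <-> ((P <-> (R -> R)) -> (R -> R))) = ~6/7 = 1/7

1/7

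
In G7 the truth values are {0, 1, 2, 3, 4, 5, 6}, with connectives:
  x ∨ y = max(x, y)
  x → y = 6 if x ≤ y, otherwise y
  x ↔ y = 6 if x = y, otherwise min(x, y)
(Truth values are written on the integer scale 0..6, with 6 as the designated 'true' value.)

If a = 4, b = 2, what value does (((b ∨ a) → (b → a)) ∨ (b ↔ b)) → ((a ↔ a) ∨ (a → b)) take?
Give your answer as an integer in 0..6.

6

b ∨ a = 2 ∨ 4 = 4
b → a = 2 → 4 = 6
(b ∨ a) → (b → a) = 4 → 6 = 6
b ↔ b = 2 ↔ 2 = 6
((b ∨ a) → (b → a)) ∨ (b ↔ b) = 6 ∨ 6 = 6
a ↔ a = 4 ↔ 4 = 6
a → b = 4 → 2 = 2
(a ↔ a) ∨ (a → b) = 6 ∨ 2 = 6
(((b ∨ a) → (b → a)) ∨ (b ↔ b)) → ((a ↔ a) ∨ (a → b)) = 6 → 6 = 6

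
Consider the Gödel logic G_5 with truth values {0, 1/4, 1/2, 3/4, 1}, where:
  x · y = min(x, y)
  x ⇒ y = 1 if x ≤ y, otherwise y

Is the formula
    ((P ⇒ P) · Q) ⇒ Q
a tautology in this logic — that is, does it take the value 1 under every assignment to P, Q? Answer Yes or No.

At P = 3/4, Q = 1, for instance:
P ⇒ P = 3/4 ⇒ 3/4 = 1
(P ⇒ P) · Q = 1 · 1 = 1
((P ⇒ P) · Q) ⇒ Q = 1 ⇒ 1 = 1
and checking the remaining 24 assignments likewise gives ≥ 1 in every case.

Yes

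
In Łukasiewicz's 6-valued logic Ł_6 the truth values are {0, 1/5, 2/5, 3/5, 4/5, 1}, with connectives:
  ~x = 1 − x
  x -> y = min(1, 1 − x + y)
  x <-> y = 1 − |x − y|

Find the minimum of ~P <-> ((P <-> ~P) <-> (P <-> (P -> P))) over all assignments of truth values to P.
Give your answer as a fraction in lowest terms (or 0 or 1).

Take P = 3/5:
~P = ~3/5 = 2/5
~P = ~3/5 = 2/5
P <-> ~P = 3/5 <-> 2/5 = 4/5
P -> P = 3/5 -> 3/5 = 1
P <-> (P -> P) = 3/5 <-> 1 = 3/5
(P <-> ~P) <-> (P <-> (P -> P)) = 4/5 <-> 3/5 = 4/5
~P <-> ((P <-> ~P) <-> (P <-> (P -> P))) = 2/5 <-> 4/5 = 3/5
No assignment yields a value below 3/5, so this is the minimum.

3/5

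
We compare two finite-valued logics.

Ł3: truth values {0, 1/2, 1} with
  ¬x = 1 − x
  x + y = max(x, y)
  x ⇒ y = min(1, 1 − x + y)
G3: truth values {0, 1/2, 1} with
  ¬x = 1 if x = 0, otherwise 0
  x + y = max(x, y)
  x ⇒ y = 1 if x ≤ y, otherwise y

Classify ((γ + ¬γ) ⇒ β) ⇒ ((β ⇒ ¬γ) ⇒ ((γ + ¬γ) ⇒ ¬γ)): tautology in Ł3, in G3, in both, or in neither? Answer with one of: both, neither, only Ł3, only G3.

In Ł3: every assignment gives 1 — tautology.
In G3: every assignment gives 1 — tautology.

both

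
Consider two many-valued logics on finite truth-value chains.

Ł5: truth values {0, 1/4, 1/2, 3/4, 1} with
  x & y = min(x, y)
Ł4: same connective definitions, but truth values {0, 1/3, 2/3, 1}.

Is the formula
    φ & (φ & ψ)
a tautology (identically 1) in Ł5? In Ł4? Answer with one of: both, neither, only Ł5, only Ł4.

neither

In Ł5: at φ = 0, ψ = 0 the value is 0 — not a tautology.
In Ł4: at φ = 0, ψ = 0 the value is 0 — not a tautology.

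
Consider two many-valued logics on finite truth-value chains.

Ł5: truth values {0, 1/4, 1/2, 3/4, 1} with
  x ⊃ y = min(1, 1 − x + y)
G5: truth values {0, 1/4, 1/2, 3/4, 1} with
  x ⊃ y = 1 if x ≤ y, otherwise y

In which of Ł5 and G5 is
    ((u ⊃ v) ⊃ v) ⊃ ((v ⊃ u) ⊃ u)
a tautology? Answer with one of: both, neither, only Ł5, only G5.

In Ł5: every assignment gives 1 — tautology.
In G5: at u = 1/4, v = 0 the value is 1/4 — not a tautology.

only Ł5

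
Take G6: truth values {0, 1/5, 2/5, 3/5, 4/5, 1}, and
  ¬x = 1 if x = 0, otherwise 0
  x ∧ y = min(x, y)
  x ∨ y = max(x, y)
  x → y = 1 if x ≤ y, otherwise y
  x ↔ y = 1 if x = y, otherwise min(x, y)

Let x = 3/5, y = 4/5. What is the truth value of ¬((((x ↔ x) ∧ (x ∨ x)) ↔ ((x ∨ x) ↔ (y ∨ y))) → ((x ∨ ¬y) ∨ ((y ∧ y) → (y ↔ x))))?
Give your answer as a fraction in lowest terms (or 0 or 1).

0

x ↔ x = 3/5 ↔ 3/5 = 1
x ∨ x = 3/5 ∨ 3/5 = 3/5
(x ↔ x) ∧ (x ∨ x) = 1 ∧ 3/5 = 3/5
x ∨ x = 3/5 ∨ 3/5 = 3/5
y ∨ y = 4/5 ∨ 4/5 = 4/5
(x ∨ x) ↔ (y ∨ y) = 3/5 ↔ 4/5 = 3/5
((x ↔ x) ∧ (x ∨ x)) ↔ ((x ∨ x) ↔ (y ∨ y)) = 3/5 ↔ 3/5 = 1
¬y = ¬4/5 = 0
x ∨ ¬y = 3/5 ∨ 0 = 3/5
y ∧ y = 4/5 ∧ 4/5 = 4/5
y ↔ x = 4/5 ↔ 3/5 = 3/5
(y ∧ y) → (y ↔ x) = 4/5 → 3/5 = 3/5
(x ∨ ¬y) ∨ ((y ∧ y) → (y ↔ x)) = 3/5 ∨ 3/5 = 3/5
(((x ↔ x) ∧ (x ∨ x)) ↔ ((x ∨ x) ↔ (y ∨ y))) → ((x ∨ ¬y) ∨ ((y ∧ y) → (y ↔ x))) = 1 → 3/5 = 3/5
¬((((x ↔ x) ∧ (x ∨ x)) ↔ ((x ∨ x) ↔ (y ∨ y))) → ((x ∨ ¬y) ∨ ((y ∧ y) → (y ↔ x)))) = ¬3/5 = 0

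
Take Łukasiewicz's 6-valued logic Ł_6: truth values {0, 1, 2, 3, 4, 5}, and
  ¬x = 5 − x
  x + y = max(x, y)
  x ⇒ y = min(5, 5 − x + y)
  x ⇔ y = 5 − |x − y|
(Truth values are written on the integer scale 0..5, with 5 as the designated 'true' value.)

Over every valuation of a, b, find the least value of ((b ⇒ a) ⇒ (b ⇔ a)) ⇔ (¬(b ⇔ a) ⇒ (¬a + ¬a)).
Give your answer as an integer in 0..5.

3

Take a = 2, b = 0:
b ⇒ a = 0 ⇒ 2 = 5
b ⇔ a = 0 ⇔ 2 = 3
(b ⇒ a) ⇒ (b ⇔ a) = 5 ⇒ 3 = 3
b ⇔ a = 0 ⇔ 2 = 3
¬(b ⇔ a) = ¬3 = 2
¬a = ¬2 = 3
¬a = ¬2 = 3
¬a + ¬a = 3 + 3 = 3
¬(b ⇔ a) ⇒ (¬a + ¬a) = 2 ⇒ 3 = 5
((b ⇒ a) ⇒ (b ⇔ a)) ⇔ (¬(b ⇔ a) ⇒ (¬a + ¬a)) = 3 ⇔ 5 = 3
No assignment yields a value below 3, so this is the minimum.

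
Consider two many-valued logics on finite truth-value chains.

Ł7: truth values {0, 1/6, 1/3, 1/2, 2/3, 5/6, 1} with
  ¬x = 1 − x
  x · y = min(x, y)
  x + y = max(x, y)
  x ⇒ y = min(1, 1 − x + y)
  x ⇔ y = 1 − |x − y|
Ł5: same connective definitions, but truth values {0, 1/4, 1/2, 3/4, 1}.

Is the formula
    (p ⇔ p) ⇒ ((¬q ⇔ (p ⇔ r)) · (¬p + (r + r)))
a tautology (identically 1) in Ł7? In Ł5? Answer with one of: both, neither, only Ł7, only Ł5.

neither

In Ł7: at p = 0, q = 0, r = 1/6 the value is 5/6 — not a tautology.
In Ł5: at p = 0, q = 0, r = 1/4 the value is 3/4 — not a tautology.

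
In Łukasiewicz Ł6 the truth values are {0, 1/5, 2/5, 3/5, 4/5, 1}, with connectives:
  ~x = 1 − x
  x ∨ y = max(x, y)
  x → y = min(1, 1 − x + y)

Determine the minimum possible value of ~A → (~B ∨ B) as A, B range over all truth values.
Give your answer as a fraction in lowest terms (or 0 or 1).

3/5

Take A = 0, B = 2/5:
~A = ~0 = 1
~B = ~2/5 = 3/5
~B ∨ B = 3/5 ∨ 2/5 = 3/5
~A → (~B ∨ B) = 1 → 3/5 = 3/5
No assignment yields a value below 3/5, so this is the minimum.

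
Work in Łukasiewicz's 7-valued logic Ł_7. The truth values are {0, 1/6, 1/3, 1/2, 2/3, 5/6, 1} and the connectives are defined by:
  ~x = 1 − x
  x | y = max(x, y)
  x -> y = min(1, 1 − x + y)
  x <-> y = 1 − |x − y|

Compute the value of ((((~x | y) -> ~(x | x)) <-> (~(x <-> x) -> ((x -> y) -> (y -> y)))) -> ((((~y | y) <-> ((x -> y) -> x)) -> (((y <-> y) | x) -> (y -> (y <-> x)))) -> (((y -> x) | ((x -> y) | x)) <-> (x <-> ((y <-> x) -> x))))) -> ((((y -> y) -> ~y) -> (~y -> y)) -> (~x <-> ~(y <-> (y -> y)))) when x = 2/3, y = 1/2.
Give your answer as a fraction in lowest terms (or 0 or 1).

~x = ~2/3 = 1/3
~x | y = 1/3 | 1/2 = 1/2
x | x = 2/3 | 2/3 = 2/3
~(x | x) = ~2/3 = 1/3
(~x | y) -> ~(x | x) = 1/2 -> 1/3 = 5/6
x <-> x = 2/3 <-> 2/3 = 1
~(x <-> x) = ~1 = 0
x -> y = 2/3 -> 1/2 = 5/6
y -> y = 1/2 -> 1/2 = 1
(x -> y) -> (y -> y) = 5/6 -> 1 = 1
~(x <-> x) -> ((x -> y) -> (y -> y)) = 0 -> 1 = 1
((~x | y) -> ~(x | x)) <-> (~(x <-> x) -> ((x -> y) -> (y -> y))) = 5/6 <-> 1 = 5/6
~y = ~1/2 = 1/2
~y | y = 1/2 | 1/2 = 1/2
x -> y = 2/3 -> 1/2 = 5/6
(x -> y) -> x = 5/6 -> 2/3 = 5/6
(~y | y) <-> ((x -> y) -> x) = 1/2 <-> 5/6 = 2/3
y <-> y = 1/2 <-> 1/2 = 1
(y <-> y) | x = 1 | 2/3 = 1
y <-> x = 1/2 <-> 2/3 = 5/6
y -> (y <-> x) = 1/2 -> 5/6 = 1
((y <-> y) | x) -> (y -> (y <-> x)) = 1 -> 1 = 1
((~y | y) <-> ((x -> y) -> x)) -> (((y <-> y) | x) -> (y -> (y <-> x))) = 2/3 -> 1 = 1
y -> x = 1/2 -> 2/3 = 1
x -> y = 2/3 -> 1/2 = 5/6
(x -> y) | x = 5/6 | 2/3 = 5/6
(y -> x) | ((x -> y) | x) = 1 | 5/6 = 1
y <-> x = 1/2 <-> 2/3 = 5/6
(y <-> x) -> x = 5/6 -> 2/3 = 5/6
x <-> ((y <-> x) -> x) = 2/3 <-> 5/6 = 5/6
((y -> x) | ((x -> y) | x)) <-> (x <-> ((y <-> x) -> x)) = 1 <-> 5/6 = 5/6
(((~y | y) <-> ((x -> y) -> x)) -> (((y <-> y) | x) -> (y -> (y <-> x)))) -> (((y -> x) | ((x -> y) | x)) <-> (x <-> ((y <-> x) -> x))) = 1 -> 5/6 = 5/6
(((~x | y) -> ~(x | x)) <-> (~(x <-> x) -> ((x -> y) -> (y -> y)))) -> ((((~y | y) <-> ((x -> y) -> x)) -> (((y <-> y) | x) -> (y -> (y <-> x)))) -> (((y -> x) | ((x -> y) | x)) <-> (x <-> ((y <-> x) -> x)))) = 5/6 -> 5/6 = 1
y -> y = 1/2 -> 1/2 = 1
~y = ~1/2 = 1/2
(y -> y) -> ~y = 1 -> 1/2 = 1/2
~y = ~1/2 = 1/2
~y -> y = 1/2 -> 1/2 = 1
((y -> y) -> ~y) -> (~y -> y) = 1/2 -> 1 = 1
~x = ~2/3 = 1/3
y -> y = 1/2 -> 1/2 = 1
y <-> (y -> y) = 1/2 <-> 1 = 1/2
~(y <-> (y -> y)) = ~1/2 = 1/2
~x <-> ~(y <-> (y -> y)) = 1/3 <-> 1/2 = 5/6
(((y -> y) -> ~y) -> (~y -> y)) -> (~x <-> ~(y <-> (y -> y))) = 1 -> 5/6 = 5/6
((((~x | y) -> ~(x | x)) <-> (~(x <-> x) -> ((x -> y) -> (y -> y)))) -> ((((~y | y) <-> ((x -> y) -> x)) -> (((y <-> y) | x) -> (y -> (y <-> x)))) -> (((y -> x) | ((x -> y) | x)) <-> (x <-> ((y <-> x) -> x))))) -> ((((y -> y) -> ~y) -> (~y -> y)) -> (~x <-> ~(y <-> (y -> y)))) = 1 -> 5/6 = 5/6

5/6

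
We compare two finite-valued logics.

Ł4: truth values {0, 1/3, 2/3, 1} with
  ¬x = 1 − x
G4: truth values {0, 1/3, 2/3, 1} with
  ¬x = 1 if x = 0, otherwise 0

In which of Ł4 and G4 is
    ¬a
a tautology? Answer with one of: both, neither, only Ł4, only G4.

neither

In Ł4: at a = 1/3 the value is 2/3 — not a tautology.
In G4: at a = 1/3 the value is 0 — not a tautology.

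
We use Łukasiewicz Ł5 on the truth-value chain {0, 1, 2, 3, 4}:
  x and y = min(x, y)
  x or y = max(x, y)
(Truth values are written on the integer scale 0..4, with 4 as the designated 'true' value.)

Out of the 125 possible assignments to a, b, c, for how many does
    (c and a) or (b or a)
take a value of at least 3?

80

value 4: 45 assignments (counts)
value 3: 35 assignments (counts)
value 2: 25 assignments
value 1: 15 assignments
value 0: 5 assignments
So 80 of the 125 assignments meet the threshold.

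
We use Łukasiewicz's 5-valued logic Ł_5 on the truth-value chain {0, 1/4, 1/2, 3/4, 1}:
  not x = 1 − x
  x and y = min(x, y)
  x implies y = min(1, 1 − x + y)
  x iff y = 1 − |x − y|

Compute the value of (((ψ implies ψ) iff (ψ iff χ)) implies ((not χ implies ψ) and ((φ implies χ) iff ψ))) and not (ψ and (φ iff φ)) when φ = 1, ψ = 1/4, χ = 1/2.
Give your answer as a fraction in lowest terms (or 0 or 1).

ψ implies ψ = 1/4 implies 1/4 = 1
ψ iff χ = 1/4 iff 1/2 = 3/4
(ψ implies ψ) iff (ψ iff χ) = 1 iff 3/4 = 3/4
not χ = not 1/2 = 1/2
not χ implies ψ = 1/2 implies 1/4 = 3/4
φ implies χ = 1 implies 1/2 = 1/2
(φ implies χ) iff ψ = 1/2 iff 1/4 = 3/4
(not χ implies ψ) and ((φ implies χ) iff ψ) = 3/4 and 3/4 = 3/4
((ψ implies ψ) iff (ψ iff χ)) implies ((not χ implies ψ) and ((φ implies χ) iff ψ)) = 3/4 implies 3/4 = 1
φ iff φ = 1 iff 1 = 1
ψ and (φ iff φ) = 1/4 and 1 = 1/4
not (ψ and (φ iff φ)) = not 1/4 = 3/4
(((ψ implies ψ) iff (ψ iff χ)) implies ((not χ implies ψ) and ((φ implies χ) iff ψ))) and not (ψ and (φ iff φ)) = 1 and 3/4 = 3/4

3/4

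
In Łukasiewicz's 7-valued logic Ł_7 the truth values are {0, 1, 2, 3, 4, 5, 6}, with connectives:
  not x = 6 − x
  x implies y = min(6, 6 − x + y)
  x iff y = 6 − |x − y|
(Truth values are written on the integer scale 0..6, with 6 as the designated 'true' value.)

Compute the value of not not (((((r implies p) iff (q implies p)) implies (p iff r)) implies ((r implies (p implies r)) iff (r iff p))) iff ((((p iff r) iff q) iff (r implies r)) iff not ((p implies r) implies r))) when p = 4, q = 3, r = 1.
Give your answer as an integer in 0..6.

r implies p = 1 implies 4 = 6
q implies p = 3 implies 4 = 6
(r implies p) iff (q implies p) = 6 iff 6 = 6
p iff r = 4 iff 1 = 3
((r implies p) iff (q implies p)) implies (p iff r) = 6 implies 3 = 3
p implies r = 4 implies 1 = 3
r implies (p implies r) = 1 implies 3 = 6
r iff p = 1 iff 4 = 3
(r implies (p implies r)) iff (r iff p) = 6 iff 3 = 3
(((r implies p) iff (q implies p)) implies (p iff r)) implies ((r implies (p implies r)) iff (r iff p)) = 3 implies 3 = 6
p iff r = 4 iff 1 = 3
(p iff r) iff q = 3 iff 3 = 6
r implies r = 1 implies 1 = 6
((p iff r) iff q) iff (r implies r) = 6 iff 6 = 6
p implies r = 4 implies 1 = 3
(p implies r) implies r = 3 implies 1 = 4
not ((p implies r) implies r) = not 4 = 2
(((p iff r) iff q) iff (r implies r)) iff not ((p implies r) implies r) = 6 iff 2 = 2
((((r implies p) iff (q implies p)) implies (p iff r)) implies ((r implies (p implies r)) iff (r iff p))) iff ((((p iff r) iff q) iff (r implies r)) iff not ((p implies r) implies r)) = 6 iff 2 = 2
not (((((r implies p) iff (q implies p)) implies (p iff r)) implies ((r implies (p implies r)) iff (r iff p))) iff ((((p iff r) iff q) iff (r implies r)) iff not ((p implies r) implies r))) = not 2 = 4
not not (((((r implies p) iff (q implies p)) implies (p iff r)) implies ((r implies (p implies r)) iff (r iff p))) iff ((((p iff r) iff q) iff (r implies r)) iff not ((p implies r) implies r))) = not 4 = 2

2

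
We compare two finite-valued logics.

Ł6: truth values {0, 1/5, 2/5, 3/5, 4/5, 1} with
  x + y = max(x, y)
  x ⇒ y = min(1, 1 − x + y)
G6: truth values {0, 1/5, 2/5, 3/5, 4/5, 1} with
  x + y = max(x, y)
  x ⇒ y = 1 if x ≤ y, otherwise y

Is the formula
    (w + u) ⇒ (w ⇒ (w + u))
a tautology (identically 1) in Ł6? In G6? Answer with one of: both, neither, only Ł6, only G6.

both

In Ł6: every assignment gives 1 — tautology.
In G6: every assignment gives 1 — tautology.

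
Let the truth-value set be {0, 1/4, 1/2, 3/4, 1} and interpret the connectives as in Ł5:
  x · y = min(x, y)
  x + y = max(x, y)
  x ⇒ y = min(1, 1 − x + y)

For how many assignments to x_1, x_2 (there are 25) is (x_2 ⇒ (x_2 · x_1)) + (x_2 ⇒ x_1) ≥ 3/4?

19

value 1: 15 assignments (counts)
value 3/4: 4 assignments (counts)
value 1/2: 3 assignments
value 1/4: 2 assignments
value 0: 1 assignment
So 19 of the 25 assignments meet the threshold.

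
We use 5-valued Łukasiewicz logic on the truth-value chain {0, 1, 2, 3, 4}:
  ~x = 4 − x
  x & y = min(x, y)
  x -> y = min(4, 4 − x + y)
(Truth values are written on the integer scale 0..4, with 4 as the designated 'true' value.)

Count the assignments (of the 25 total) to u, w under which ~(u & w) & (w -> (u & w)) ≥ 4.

value 4: 5 assignments (counts)
value 3: 6 assignments
value 2: 7 assignments
value 1: 5 assignments
value 0: 2 assignments
So 5 of the 25 assignments meet the threshold.

5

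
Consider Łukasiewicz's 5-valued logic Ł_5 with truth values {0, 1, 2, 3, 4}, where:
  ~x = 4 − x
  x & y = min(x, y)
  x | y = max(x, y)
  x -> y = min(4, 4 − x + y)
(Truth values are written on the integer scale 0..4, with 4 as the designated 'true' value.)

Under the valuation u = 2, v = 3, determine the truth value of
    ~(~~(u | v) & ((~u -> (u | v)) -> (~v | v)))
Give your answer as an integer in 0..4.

1

u | v = 2 | 3 = 3
~(u | v) = ~3 = 1
~~(u | v) = ~1 = 3
~u = ~2 = 2
u | v = 2 | 3 = 3
~u -> (u | v) = 2 -> 3 = 4
~v = ~3 = 1
~v | v = 1 | 3 = 3
(~u -> (u | v)) -> (~v | v) = 4 -> 3 = 3
~~(u | v) & ((~u -> (u | v)) -> (~v | v)) = 3 & 3 = 3
~(~~(u | v) & ((~u -> (u | v)) -> (~v | v))) = ~3 = 1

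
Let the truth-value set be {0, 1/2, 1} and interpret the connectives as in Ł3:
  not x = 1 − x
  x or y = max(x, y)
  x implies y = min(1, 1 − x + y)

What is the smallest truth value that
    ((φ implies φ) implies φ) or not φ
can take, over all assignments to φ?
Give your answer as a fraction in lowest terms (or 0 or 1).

1/2

Take φ = 1/2:
φ implies φ = 1/2 implies 1/2 = 1
(φ implies φ) implies φ = 1 implies 1/2 = 1/2
not φ = not 1/2 = 1/2
((φ implies φ) implies φ) or not φ = 1/2 or 1/2 = 1/2
No assignment yields a value below 1/2, so this is the minimum.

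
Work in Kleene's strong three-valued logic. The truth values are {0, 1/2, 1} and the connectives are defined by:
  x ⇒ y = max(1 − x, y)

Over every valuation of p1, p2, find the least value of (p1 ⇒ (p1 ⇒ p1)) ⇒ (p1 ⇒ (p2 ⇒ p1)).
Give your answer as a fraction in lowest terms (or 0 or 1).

Take p1 = 1/2, p2 = 1/2:
p1 ⇒ p1 = 1/2 ⇒ 1/2 = 1/2
p1 ⇒ (p1 ⇒ p1) = 1/2 ⇒ 1/2 = 1/2
p2 ⇒ p1 = 1/2 ⇒ 1/2 = 1/2
p1 ⇒ (p2 ⇒ p1) = 1/2 ⇒ 1/2 = 1/2
(p1 ⇒ (p1 ⇒ p1)) ⇒ (p1 ⇒ (p2 ⇒ p1)) = 1/2 ⇒ 1/2 = 1/2
No assignment yields a value below 1/2, so this is the minimum.

1/2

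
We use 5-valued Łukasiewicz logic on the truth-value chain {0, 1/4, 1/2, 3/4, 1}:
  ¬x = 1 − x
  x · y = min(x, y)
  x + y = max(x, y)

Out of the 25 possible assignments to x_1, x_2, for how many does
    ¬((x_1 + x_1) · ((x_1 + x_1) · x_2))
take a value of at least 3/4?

16

value 1: 9 assignments (counts)
value 3/4: 7 assignments (counts)
value 1/2: 5 assignments
value 1/4: 3 assignments
value 0: 1 assignment
So 16 of the 25 assignments meet the threshold.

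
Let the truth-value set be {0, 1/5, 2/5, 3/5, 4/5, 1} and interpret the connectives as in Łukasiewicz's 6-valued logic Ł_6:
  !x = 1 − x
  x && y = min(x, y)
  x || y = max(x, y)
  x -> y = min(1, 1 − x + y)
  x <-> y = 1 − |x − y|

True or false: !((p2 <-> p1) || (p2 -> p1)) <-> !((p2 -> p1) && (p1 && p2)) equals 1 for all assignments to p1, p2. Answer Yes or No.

Counterexample: take p1 = 0, p2 = 0.
p2 <-> p1 = 0 <-> 0 = 1
p2 -> p1 = 0 -> 0 = 1
(p2 <-> p1) || (p2 -> p1) = 1 || 1 = 1
!((p2 <-> p1) || (p2 -> p1)) = !1 = 0
p2 -> p1 = 0 -> 0 = 1
p1 && p2 = 0 && 0 = 0
(p2 -> p1) && (p1 && p2) = 1 && 0 = 0
!((p2 -> p1) && (p1 && p2)) = !0 = 1
!((p2 <-> p1) || (p2 -> p1)) <-> !((p2 -> p1) && (p1 && p2)) = 0 <-> 1 = 0
This gives 0 ≠ 1.

No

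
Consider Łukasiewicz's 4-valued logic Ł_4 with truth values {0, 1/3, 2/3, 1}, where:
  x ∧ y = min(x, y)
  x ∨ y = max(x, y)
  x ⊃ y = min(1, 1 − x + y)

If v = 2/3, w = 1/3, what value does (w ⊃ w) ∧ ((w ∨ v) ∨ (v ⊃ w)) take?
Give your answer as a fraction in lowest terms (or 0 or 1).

w ⊃ w = 1/3 ⊃ 1/3 = 1
w ∨ v = 1/3 ∨ 2/3 = 2/3
v ⊃ w = 2/3 ⊃ 1/3 = 2/3
(w ∨ v) ∨ (v ⊃ w) = 2/3 ∨ 2/3 = 2/3
(w ⊃ w) ∧ ((w ∨ v) ∨ (v ⊃ w)) = 1 ∧ 2/3 = 2/3

2/3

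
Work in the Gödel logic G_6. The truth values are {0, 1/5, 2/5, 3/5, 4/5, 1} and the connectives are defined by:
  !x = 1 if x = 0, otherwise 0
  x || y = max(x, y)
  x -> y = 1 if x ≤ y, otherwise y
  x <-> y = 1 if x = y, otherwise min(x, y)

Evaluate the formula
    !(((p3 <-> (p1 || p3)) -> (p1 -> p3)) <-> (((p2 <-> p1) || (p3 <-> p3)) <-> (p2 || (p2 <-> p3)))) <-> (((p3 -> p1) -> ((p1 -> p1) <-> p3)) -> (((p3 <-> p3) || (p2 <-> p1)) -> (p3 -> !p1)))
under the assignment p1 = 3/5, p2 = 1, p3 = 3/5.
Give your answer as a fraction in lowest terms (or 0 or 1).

1

p1 || p3 = 3/5 || 3/5 = 3/5
p3 <-> (p1 || p3) = 3/5 <-> 3/5 = 1
p1 -> p3 = 3/5 -> 3/5 = 1
(p3 <-> (p1 || p3)) -> (p1 -> p3) = 1 -> 1 = 1
p2 <-> p1 = 1 <-> 3/5 = 3/5
p3 <-> p3 = 3/5 <-> 3/5 = 1
(p2 <-> p1) || (p3 <-> p3) = 3/5 || 1 = 1
p2 <-> p3 = 1 <-> 3/5 = 3/5
p2 || (p2 <-> p3) = 1 || 3/5 = 1
((p2 <-> p1) || (p3 <-> p3)) <-> (p2 || (p2 <-> p3)) = 1 <-> 1 = 1
((p3 <-> (p1 || p3)) -> (p1 -> p3)) <-> (((p2 <-> p1) || (p3 <-> p3)) <-> (p2 || (p2 <-> p3))) = 1 <-> 1 = 1
!(((p3 <-> (p1 || p3)) -> (p1 -> p3)) <-> (((p2 <-> p1) || (p3 <-> p3)) <-> (p2 || (p2 <-> p3)))) = !1 = 0
p3 -> p1 = 3/5 -> 3/5 = 1
p1 -> p1 = 3/5 -> 3/5 = 1
(p1 -> p1) <-> p3 = 1 <-> 3/5 = 3/5
(p3 -> p1) -> ((p1 -> p1) <-> p3) = 1 -> 3/5 = 3/5
p3 <-> p3 = 3/5 <-> 3/5 = 1
p2 <-> p1 = 1 <-> 3/5 = 3/5
(p3 <-> p3) || (p2 <-> p1) = 1 || 3/5 = 1
!p1 = !3/5 = 0
p3 -> !p1 = 3/5 -> 0 = 0
((p3 <-> p3) || (p2 <-> p1)) -> (p3 -> !p1) = 1 -> 0 = 0
((p3 -> p1) -> ((p1 -> p1) <-> p3)) -> (((p3 <-> p3) || (p2 <-> p1)) -> (p3 -> !p1)) = 3/5 -> 0 = 0
!(((p3 <-> (p1 || p3)) -> (p1 -> p3)) <-> (((p2 <-> p1) || (p3 <-> p3)) <-> (p2 || (p2 <-> p3)))) <-> (((p3 -> p1) -> ((p1 -> p1) <-> p3)) -> (((p3 <-> p3) || (p2 <-> p1)) -> (p3 -> !p1))) = 0 <-> 0 = 1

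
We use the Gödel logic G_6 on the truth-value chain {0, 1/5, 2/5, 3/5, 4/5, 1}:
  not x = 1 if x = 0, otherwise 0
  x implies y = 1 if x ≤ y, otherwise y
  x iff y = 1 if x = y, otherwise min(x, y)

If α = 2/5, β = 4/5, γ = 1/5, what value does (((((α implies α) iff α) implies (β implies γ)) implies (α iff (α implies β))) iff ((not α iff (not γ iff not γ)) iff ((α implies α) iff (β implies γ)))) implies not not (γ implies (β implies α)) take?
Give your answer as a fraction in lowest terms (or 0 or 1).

α implies α = 2/5 implies 2/5 = 1
(α implies α) iff α = 1 iff 2/5 = 2/5
β implies γ = 4/5 implies 1/5 = 1/5
((α implies α) iff α) implies (β implies γ) = 2/5 implies 1/5 = 1/5
α implies β = 2/5 implies 4/5 = 1
α iff (α implies β) = 2/5 iff 1 = 2/5
(((α implies α) iff α) implies (β implies γ)) implies (α iff (α implies β)) = 1/5 implies 2/5 = 1
not α = not 2/5 = 0
not γ = not 1/5 = 0
not γ = not 1/5 = 0
not γ iff not γ = 0 iff 0 = 1
not α iff (not γ iff not γ) = 0 iff 1 = 0
α implies α = 2/5 implies 2/5 = 1
β implies γ = 4/5 implies 1/5 = 1/5
(α implies α) iff (β implies γ) = 1 iff 1/5 = 1/5
(not α iff (not γ iff not γ)) iff ((α implies α) iff (β implies γ)) = 0 iff 1/5 = 0
((((α implies α) iff α) implies (β implies γ)) implies (α iff (α implies β))) iff ((not α iff (not γ iff not γ)) iff ((α implies α) iff (β implies γ))) = 1 iff 0 = 0
β implies α = 4/5 implies 2/5 = 2/5
γ implies (β implies α) = 1/5 implies 2/5 = 1
not (γ implies (β implies α)) = not 1 = 0
not not (γ implies (β implies α)) = not 0 = 1
(((((α implies α) iff α) implies (β implies γ)) implies (α iff (α implies β))) iff ((not α iff (not γ iff not γ)) iff ((α implies α) iff (β implies γ)))) implies not not (γ implies (β implies α)) = 0 implies 1 = 1

1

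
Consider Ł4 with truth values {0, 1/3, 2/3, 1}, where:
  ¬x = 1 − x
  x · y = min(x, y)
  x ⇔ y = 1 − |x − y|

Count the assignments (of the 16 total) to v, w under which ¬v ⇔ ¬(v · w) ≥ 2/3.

v = 0, w = 0 ↦ 1  ≥
v = 0, w = 1/3 ↦ 1  ≥
v = 0, w = 2/3 ↦ 1  ≥
v = 0, w = 1 ↦ 1  ≥
v = 1/3, w = 0 ↦ 2/3  ≥
v = 1/3, w = 1/3 ↦ 1  ≥
v = 1/3, w = 2/3 ↦ 1  ≥
v = 1/3, w = 1 ↦ 1  ≥
v = 2/3, w = 0 ↦ 1/3  <
v = 2/3, w = 1/3 ↦ 2/3  ≥
v = 2/3, w = 2/3 ↦ 1  ≥
v = 2/3, w = 1 ↦ 1  ≥
v = 1, w = 0 ↦ 0  <
v = 1, w = 1/3 ↦ 1/3  <
v = 1, w = 2/3 ↦ 2/3  ≥
v = 1, w = 1 ↦ 1  ≥
So 13 of the 16 assignments meet the threshold.

13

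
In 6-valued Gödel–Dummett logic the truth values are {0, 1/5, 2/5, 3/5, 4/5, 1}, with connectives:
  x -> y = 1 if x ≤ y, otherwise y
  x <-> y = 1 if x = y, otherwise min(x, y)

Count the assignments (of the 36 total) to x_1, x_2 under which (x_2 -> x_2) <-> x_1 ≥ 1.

value 1: 6 assignments (counts)
value 4/5: 6 assignments
value 3/5: 6 assignments
value 2/5: 6 assignments
value 1/5: 6 assignments
value 0: 6 assignments
So 6 of the 36 assignments meet the threshold.

6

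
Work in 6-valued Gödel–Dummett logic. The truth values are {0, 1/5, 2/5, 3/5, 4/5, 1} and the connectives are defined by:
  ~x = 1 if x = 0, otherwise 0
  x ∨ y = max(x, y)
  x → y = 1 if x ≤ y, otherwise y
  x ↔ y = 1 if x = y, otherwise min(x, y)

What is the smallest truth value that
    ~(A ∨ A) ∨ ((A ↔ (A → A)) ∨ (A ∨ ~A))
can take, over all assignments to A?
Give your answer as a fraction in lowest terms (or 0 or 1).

1/5

Take A = 1/5:
A ∨ A = 1/5 ∨ 1/5 = 1/5
~(A ∨ A) = ~1/5 = 0
A → A = 1/5 → 1/5 = 1
A ↔ (A → A) = 1/5 ↔ 1 = 1/5
~A = ~1/5 = 0
A ∨ ~A = 1/5 ∨ 0 = 1/5
(A ↔ (A → A)) ∨ (A ∨ ~A) = 1/5 ∨ 1/5 = 1/5
~(A ∨ A) ∨ ((A ↔ (A → A)) ∨ (A ∨ ~A)) = 0 ∨ 1/5 = 1/5
No assignment yields a value below 1/5, so this is the minimum.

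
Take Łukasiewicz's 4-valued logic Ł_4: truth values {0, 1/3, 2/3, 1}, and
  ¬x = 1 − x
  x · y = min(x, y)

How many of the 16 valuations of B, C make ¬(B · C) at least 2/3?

12

B = 0, C = 0 ↦ 1  ≥
B = 0, C = 1/3 ↦ 1  ≥
B = 0, C = 2/3 ↦ 1  ≥
B = 0, C = 1 ↦ 1  ≥
B = 1/3, C = 0 ↦ 1  ≥
B = 1/3, C = 1/3 ↦ 2/3  ≥
B = 1/3, C = 2/3 ↦ 2/3  ≥
B = 1/3, C = 1 ↦ 2/3  ≥
B = 2/3, C = 0 ↦ 1  ≥
B = 2/3, C = 1/3 ↦ 2/3  ≥
B = 2/3, C = 2/3 ↦ 1/3  <
B = 2/3, C = 1 ↦ 1/3  <
B = 1, C = 0 ↦ 1  ≥
B = 1, C = 1/3 ↦ 2/3  ≥
B = 1, C = 2/3 ↦ 1/3  <
B = 1, C = 1 ↦ 0  <
So 12 of the 16 assignments meet the threshold.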